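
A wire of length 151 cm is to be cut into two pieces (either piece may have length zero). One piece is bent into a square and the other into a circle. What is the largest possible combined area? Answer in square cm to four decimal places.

1814.4459

Let x be the length used for the square. Square side x/4; circle radius (151−x)/(2π).
A(x) = (x/4)² + π·((151−x)/(2π))² = x²/16 + (151−x)²/(4π) for 0 ≤ x ≤ 151. A'(x) = x/8 − (151−x)/(2π) = 0 gives x = 4·151/(π+4) ≈ 84.5750.
A'' > 0, so the interior critical point is a minimum; the maximum is at an endpoint. A(0) = 1814.4459 and A(151) = 1425.0625, so the largest area is 1814.4459.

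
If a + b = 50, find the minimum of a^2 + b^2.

With a + b = 50, a^2 + b^2 = a^2 + (50 − a)^2.
The derivative 2a − 2(50 − a) = 4a − 100 vanishes at a = 25; second derivative 4 > 0, a minimum.
The minimum is 2·(25)^2 = 1250.

1250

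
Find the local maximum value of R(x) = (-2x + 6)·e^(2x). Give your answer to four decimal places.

148.4132

Differentiating with the product rule gives R'(x) = (-4x + 10)·e^(2x). Since e^(2x) > 0, the only critical point is x = 5/2.
R''(5/2) has the same sign as -4 < 0, so this is a local maximum.
R(5/2) = (1)·e^(5) ≈ 148.4132.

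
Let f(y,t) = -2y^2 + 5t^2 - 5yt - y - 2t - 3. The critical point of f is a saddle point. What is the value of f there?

-188/65

∂f/∂y = -4y - 5t - 1 = 0 and ∂f/∂t = -5y + 10t - 2 = 0, so (y, t) = (-4/13, 3/65).
The Hessian has f_{yy} = -4, f_{tt} = 10, f_{yt} = -5, giving D = -65 < 0, so the point is a saddle point.
f(-4/13, 3/65) = -188/65.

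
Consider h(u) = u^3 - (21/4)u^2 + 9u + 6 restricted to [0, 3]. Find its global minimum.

6

Differentiating, h'(u) = 3u^2 - (21/2)u + 9; which vanishes at u = 3/2 and u = 2.
Candidates: h(0) = 6,  h(3/2) = 177/16,  h(2) = 11,  h(3) = 51/4.
Hence the absolute minimum is 6 at u = 0.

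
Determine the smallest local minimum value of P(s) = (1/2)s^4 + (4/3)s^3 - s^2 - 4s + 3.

Critical points: P'(s) = 2s^3 + 4s^2 - 2s - 4 vanishes at s = -2, -1, 1.
Second-derivative test with P''(s) = 6s^2 + 8s - 2: P''(-2) = 6 > 0 ⇒ local minimum; P''(-1) = -4 < 0 ⇒ local maximum; P''(1) = 12 > 0 ⇒ local minimum.
Thus P has its smallest local minimum at s = 1, with value -1/6.

-1/6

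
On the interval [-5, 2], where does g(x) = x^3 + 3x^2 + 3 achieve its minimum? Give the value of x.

-5

g'(x) = 3x^2 + 6x, which vanishes at x = -2 and x = 0.
Candidates: g(-5) = -47, g(-2) = 7, g(0) = 3, g(2) = 23.
The minimum over the interval is -47, attained at x = -5.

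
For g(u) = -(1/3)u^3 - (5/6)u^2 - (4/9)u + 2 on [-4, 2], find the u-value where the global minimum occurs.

g'(u) = -u^2 - (5/3)u - 4/9, which vanishes at u = -4/3 and u = -1/3.
Compare values at every candidate in [-4, 2]: g(-4) = 106/9,  g(-4/3) = 154/81,  g(-1/3) = 335/162,  g(2) = -44/9.
Hence the absolute minimum is -44/9 at u = 2.

2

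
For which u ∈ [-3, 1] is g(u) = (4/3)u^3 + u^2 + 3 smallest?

The derivative is 4u^2 + 2u, which vanishes at u = -1/2 and u = 0.
Compare values at every candidate in [-3, 1]: g(-3) = -24,  g(-1/2) = 37/12,  g(0) = 3,  g(1) = 16/3.
So the minimum is g(-3) = -24.

-3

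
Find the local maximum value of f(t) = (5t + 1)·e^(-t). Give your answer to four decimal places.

f'(t) = 5·e^(-t) + (5t + 1)·(-1)·e^(-t) = (-5t + 4)·e^(-t). Since e^(-t) > 0, the only critical point is t = 4/5.
f''(4/5) has the same sign as -5 < 0, so this is a local maximum.
f(4/5) = (5)·e^(-4/5) ≈ 2.2466.

2.2466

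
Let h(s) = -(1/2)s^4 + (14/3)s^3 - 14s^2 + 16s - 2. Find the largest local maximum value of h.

26/3

Critical points: h'(s) = -2s^3 + 14s^2 - 28s + 16 vanishes at s = 1, 2, 4.
h''(s) = -6s^2 + 28s - 28. h''(1) = -6 < 0 ⇒ local maximum; h''(2) = 4 > 0 ⇒ local minimum; h''(4) = -12 < 0 ⇒ local maximum.
So the largest local maximum value is h(4) = 26/3.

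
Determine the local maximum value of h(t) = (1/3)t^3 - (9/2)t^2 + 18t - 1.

h'(t) = t^2 - 9t + 18. Setting h'(t) = 0 gives t ∈ {3, 6}.
Since h''(t) = 2t - 9, we get h''(3) = -3 < 0 ⇒ local maximum; h''(6) = 3 > 0 ⇒ local minimum.
The local maximum is h(3) = 43/2.

43/2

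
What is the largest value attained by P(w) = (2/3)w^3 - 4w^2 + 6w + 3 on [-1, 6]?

The derivative is 2w^2 - 8w + 6, which vanishes at w = 1 and w = 3.
Evaluating at the critical points and endpoints: P(-1) = -23/3, P(1) = 17/3, P(3) = 3, P(6) = 39.
The maximum over the interval is 39, attained at w = 6.

39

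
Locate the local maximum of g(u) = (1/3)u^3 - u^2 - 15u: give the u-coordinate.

Critical points: g'(u) = u^2 - 2u - 15 vanishes at u = -3, 5.
Second-derivative test with g''(u) = 2u - 2: g''(-3) = -8 < 0 ⇒ local maximum; g''(5) = 8 > 0 ⇒ local minimum.
The local maximum is g(-3) = 27.

-3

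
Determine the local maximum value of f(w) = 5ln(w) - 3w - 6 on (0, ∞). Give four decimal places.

-8.4459

f'(w) = 5/w − 3 = 0 gives w = 5/3.
f''(w) = -5/w², which is negative for w > 0, so this is a local maximum.
f(5/3) = 5·ln(5/3) - 5 - 6 ≈ -8.4459.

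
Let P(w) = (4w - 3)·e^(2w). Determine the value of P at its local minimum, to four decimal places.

-3.2974

P'(w) = 4·e^(2w) + (4w - 3)·2·e^(2w) = (8w - 2)·e^(2w). Since e^(2w) > 0, the only critical point is w = 1/4.
P''(1/4) has the same sign as 8 > 0, so this is a local minimum.
P(1/4) = (-2)·e^(1/2) ≈ -3.2974.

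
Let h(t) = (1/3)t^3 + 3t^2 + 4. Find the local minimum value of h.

4

h'(t) = t^2 + 6t. Setting h'(t) = 0 gives t ∈ {-6, 0}.
Since h''(t) = 2t + 6, we get h''(-6) = -6 < 0 ⇒ local maximum; h''(0) = 6 > 0 ⇒ local minimum.
So the local minimum value is h(0) = 4.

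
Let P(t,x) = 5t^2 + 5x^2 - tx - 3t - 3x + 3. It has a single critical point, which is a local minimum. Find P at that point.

∂P/∂t = 10t - x - 3 = 0 and ∂P/∂x = -t + 10x - 3 = 0, so (t, x) = (1/3, 1/3).
The Hessian has P_{tt} = 10, P_{xx} = 10, P_{tx} = -1, giving D = 99 > 0 with P_{tt} > 0, so the point is a local minimum.
P(1/3, 1/3) = 2.

2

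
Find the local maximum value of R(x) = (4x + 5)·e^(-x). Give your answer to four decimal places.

5.1361

By the product rule, R'(x) = (-4x - 1)·e^(-x). Since e^(-x) > 0, the only critical point is x = -1/4.
R''(-1/4) has the same sign as -4 < 0, so this is a local maximum.
R(-1/4) = (4)·e^(1/4) ≈ 5.1361.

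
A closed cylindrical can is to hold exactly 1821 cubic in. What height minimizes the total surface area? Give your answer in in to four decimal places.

13.2355

With radius r and height h, πr²h = 1821 so h = 1821/(πr²), and S(r) = 2πr² + 2πrh = 2πr² + 2·1821/r.
S'(r) = 4πr − 2·1821/r² = 0 ⇒ r³ = 1821/(2π), so r ≈ 6.6177 and h = 2r ≈ 13.2355.
S''(r) = 4π + 4·1821/r³ > 0, so this is the minimum; S ≈ 825.5078.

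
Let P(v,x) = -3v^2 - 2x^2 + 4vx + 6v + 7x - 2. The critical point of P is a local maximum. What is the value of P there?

∂P/∂v = -6v + 4x + 6 = 0 and ∂P/∂x = 4v - 4x + 7 = 0, so (v, x) = (13/2, 33/4).
The Hessian has P_{vv} = -6, P_{xx} = -4, P_{vx} = 4, giving D = 8 > 0 with P_{vv} < 0, so the point is a local maximum.
P(13/2, 33/4) = 371/8.

371/8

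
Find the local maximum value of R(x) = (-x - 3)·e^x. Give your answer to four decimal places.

R'(x) = (-1)·e^x + (-x - 3)·1·e^x = (-x - 4)·e^x. Since e^x > 0, the only critical point is x = -4.
R''(-4) has the same sign as -1 < 0, so this is a local maximum.
R(-4) = (1)·e^(-4) ≈ 0.0183.

0.0183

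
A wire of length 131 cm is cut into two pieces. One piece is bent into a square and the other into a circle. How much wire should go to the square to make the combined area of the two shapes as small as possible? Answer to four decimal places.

Let x be the length used for the square. Square side x/4; circle radius (131−x)/(2π).
A(x) = (x/4)² + π·((131−x)/(2π))² = x²/16 + (131−x)²/(4π) for 0 ≤ x ≤ 131. A'(x) = x/8 − (131−x)/(2π) = 0 gives x = 4·131/(π+4) ≈ 73.3730.
A'' = 1/8 + 1/(2π) > 0, so this gives the minimum combined area; x ≈ 73.3730 cm to the square.

73.3730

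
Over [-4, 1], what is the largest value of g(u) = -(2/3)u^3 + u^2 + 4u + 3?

137/3

Differentiating, g'(u) = -2u^2 + 2u + 4; whose only zero in [-4, 1] is u = -1.
Compare values at every candidate in [-4, 1]: g(-4) = 137/3, g(-1) = 2/3, g(1) = 22/3.
The maximum over the interval is 137/3, attained at u = -4.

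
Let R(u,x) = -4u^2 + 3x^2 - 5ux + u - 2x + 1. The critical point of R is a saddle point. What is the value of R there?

∂R/∂u = -8u - 5x + 1 = 0 and ∂R/∂x = -5u + 6x - 2 = 0, so (u, x) = (-4/73, 21/73).
The Hessian has R_{uu} = -8, R_{xx} = 6, R_{ux} = -5, giving D = -73 < 0, so the point is a saddle point.
R(-4/73, 21/73) = 50/73.

50/73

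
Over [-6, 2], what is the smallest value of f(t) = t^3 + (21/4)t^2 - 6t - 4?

The derivative is 3t^2 + (21/2)t - 6, which vanishes at t = -4 and t = 1/2.
Candidates: f(-6) = 5; f(-4) = 40; f(1/2) = -89/16; f(2) = 13.
So the minimum is f(1/2) = -89/16.

-89/16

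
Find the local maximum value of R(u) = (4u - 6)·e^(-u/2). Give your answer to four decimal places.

1.3902

R'(u) = 4·e^(-u/2) + (4u - 6)·(-1/2)·e^(-u/2) = (-2u + 7)·e^(-u/2). Since e^(-u/2) > 0, the only critical point is u = 7/2.
R''(7/2) has the same sign as -2 < 0, so this is a local maximum.
R(7/2) = (8)·e^(-7/4) ≈ 1.3902.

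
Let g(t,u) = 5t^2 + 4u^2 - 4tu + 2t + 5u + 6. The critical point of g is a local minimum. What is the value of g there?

∂g/∂t = 10t - 4u + 2 = 0 and ∂g/∂u = -4t + 8u + 5 = 0, so (t, u) = (-9/16, -29/32).
The Hessian has g_{tt} = 10, g_{uu} = 8, g_{tu} = -4, giving D = 64 > 0 with g_{tt} > 0, so the point is a local minimum.
g(-9/16, -29/32) = 203/64.

203/64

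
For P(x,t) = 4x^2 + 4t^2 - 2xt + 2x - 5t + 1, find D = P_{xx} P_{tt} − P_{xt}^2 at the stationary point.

60

∂P/∂x = 8x - 2t + 2 = 0 and ∂P/∂t = -2x + 8t - 5 = 0, so (x, t) = (-1/10, 3/5).
The Hessian has P_{xx} = 8, P_{tt} = 8, P_{xt} = -2, giving D = 60 > 0 with P_{xx} > 0, so the point is a local minimum.
D = (8)·(8) − (-2)^2 = 60.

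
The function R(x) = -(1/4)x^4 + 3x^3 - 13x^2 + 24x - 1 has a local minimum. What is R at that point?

59/4

R'(x) = -x^3 + 9x^2 - 26x + 24 = 0 at x = 2, 3, 4.
Since R''(x) = -3x^2 + 18x - 26, we get R''(2) = -2 < 0 ⇒ local maximum; R''(3) = 1 > 0 ⇒ local minimum; R''(4) = -2 < 0 ⇒ local maximum.
Thus R has its local minimum at x = 3, with value 59/4.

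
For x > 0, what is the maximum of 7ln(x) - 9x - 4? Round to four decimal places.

-12.7592

f'(x) = 7/x − 9 = 0 gives x = 7/9.
f''(x) = -7/x², which is negative for x > 0, so this is a local maximum.
f(7/9) = 7·ln(7/9) - 7 - 4 ≈ -12.7592.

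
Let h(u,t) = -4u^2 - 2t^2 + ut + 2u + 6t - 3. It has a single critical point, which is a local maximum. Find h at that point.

71/31

∂h/∂u = -8u + t + 2 = 0 and ∂h/∂t = u - 4t + 6 = 0, so (u, t) = (14/31, 50/31).
The Hessian has h_{uu} = -8, h_{tt} = -4, h_{ut} = 1, giving D = 31 > 0 with h_{uu} < 0, so the point is a local maximum.
h(14/31, 50/31) = 71/31.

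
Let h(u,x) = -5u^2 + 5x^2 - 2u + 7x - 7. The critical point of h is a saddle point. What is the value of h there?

∂h/∂u = -10u - 2 = 0 and ∂h/∂x = 10x + 7 = 0, so (u, x) = (-1/5, -7/10).
The Hessian has h_{uu} = -10, h_{xx} = 10, h_{ux} = 0, giving D = -100 < 0, so the point is a saddle point.
h(-1/5, -7/10) = -37/4.

-37/4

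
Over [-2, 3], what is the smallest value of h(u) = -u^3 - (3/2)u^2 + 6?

h'(u) = -3u^2 - 3u, which vanishes at u = -1 and u = 0.
Candidates: h(-2) = 8; h(-1) = 11/2; h(0) = 6; h(3) = -69/2.
Hence the absolute minimum is -69/2 at u = 3.

-69/2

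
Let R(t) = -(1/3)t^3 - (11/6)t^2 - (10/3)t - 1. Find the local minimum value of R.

R'(t) = -t^2 - (11/3)t - 10/3 = 0 at t = -2, -5/3.
R''(t) = -2t - 11/3. R''(-2) = 1/3 > 0 ⇒ local minimum; R''(-5/3) = -1/3 < 0 ⇒ local maximum.
Thus R has its local minimum at t = -2, with value 1.

1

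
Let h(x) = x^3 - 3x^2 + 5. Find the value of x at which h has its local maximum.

0

Critical points: h'(x) = 3x^2 - 6x vanishes at x = 0, 2.
Second-derivative test with h''(x) = 6x - 6: h''(0) = -6 < 0 ⇒ local maximum; h''(2) = 6 > 0 ⇒ local minimum.
The local maximum is h(0) = 5.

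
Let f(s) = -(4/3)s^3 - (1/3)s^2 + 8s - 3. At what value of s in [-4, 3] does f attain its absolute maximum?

-4

Differentiating, f'(s) = -4s^2 - (2/3)s + 8; which vanishes at s = -3/2 and s = 4/3.
Evaluating at the critical points and endpoints: f(-4) = 45, f(-3/2) = -45/4, f(4/3) = 317/81, f(3) = -18.
So the maximum is f(-4) = 45.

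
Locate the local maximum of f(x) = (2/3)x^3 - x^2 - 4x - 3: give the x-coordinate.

f'(x) = 2x^2 - 2x - 4. Setting f'(x) = 0 gives x ∈ {-1, 2}.
Second-derivative test with f''(x) = 4x - 2: f''(-1) = -6 < 0 ⇒ local maximum; f''(2) = 6 > 0 ⇒ local minimum.
So the local maximum value is f(-1) = -2/3.

-1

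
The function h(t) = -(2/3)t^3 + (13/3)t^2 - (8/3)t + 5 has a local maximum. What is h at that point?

21

Critical points: h'(t) = -2t^2 + (26/3)t - 8/3 vanishes at t = 1/3, 4.
Since h''(t) = -4t + 26/3, we get h''(1/3) = 22/3 > 0 ⇒ local minimum; h''(4) = -22/3 < 0 ⇒ local maximum.
Thus h has its local maximum at t = 4, with value 21.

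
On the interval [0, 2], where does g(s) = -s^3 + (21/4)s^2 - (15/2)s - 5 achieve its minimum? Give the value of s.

Differentiating, g'(s) = -3s^2 + (21/2)s - 15/2; whose only zero in [0, 2] is s = 1.
Candidates: g(0) = -5; g(1) = -33/4; g(2) = -7.
The minimum over the interval is -33/4, attained at s = 1.

1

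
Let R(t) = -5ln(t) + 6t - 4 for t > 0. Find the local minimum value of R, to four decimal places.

1.9116

R'(t) = -5/t + 6 = 0 gives t = 5/6.
R''(t) = 5/t², which is positive for t > 0, so this is a local minimum.
R(5/6) = -5·ln(5/6) + 5 - 4 ≈ 1.9116.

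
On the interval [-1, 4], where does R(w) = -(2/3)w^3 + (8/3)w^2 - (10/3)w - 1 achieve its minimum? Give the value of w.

4

The derivative is -2w^2 + (16/3)w - 10/3, which vanishes at w = 1 and w = 5/3.
Evaluating at the critical points and endpoints: R(-1) = 17/3; R(1) = -7/3; R(5/3) = -181/81; R(4) = -43/3.
Hence the absolute minimum is -43/3 at w = 4.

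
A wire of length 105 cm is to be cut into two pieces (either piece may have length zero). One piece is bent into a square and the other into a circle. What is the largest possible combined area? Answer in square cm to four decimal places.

877.3416

Let x be the length used for the square. Square side x/4; circle radius (105−x)/(2π).
A(x) = (x/4)² + π·((105−x)/(2π))² = x²/16 + (105−x)²/(4π) for 0 ≤ x ≤ 105. A'(x) = x/8 − (105−x)/(2π) = 0 gives x = 4·105/(π+4) ≈ 58.8104.
A'' > 0, so the interior critical point is a minimum; the maximum is at an endpoint. A(0) = 877.3416 and A(105) = 689.0625, so the largest area is 877.3416.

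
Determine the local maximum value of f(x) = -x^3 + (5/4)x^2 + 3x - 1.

f'(x) = -3x^2 + (5/2)x + 3 = 0 at x = -2/3, 3/2.
f''(x) = -6x + 5/2. f''(-2/3) = 13/2 > 0 ⇒ local minimum; f''(3/2) = -13/2 < 0 ⇒ local maximum.
Thus f has its local maximum at x = 3/2, with value 47/16.

47/16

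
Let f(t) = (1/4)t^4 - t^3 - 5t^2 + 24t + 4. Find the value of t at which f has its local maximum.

Critical points: f'(t) = t^3 - 3t^2 - 10t + 24 vanishes at t = -3, 2, 4.
f''(t) = 3t^2 - 6t - 10. f''(-3) = 35 > 0 ⇒ local minimum; f''(2) = -10 < 0 ⇒ local maximum; f''(4) = 14 > 0 ⇒ local minimum.
The local maximum is f(2) = 28.

2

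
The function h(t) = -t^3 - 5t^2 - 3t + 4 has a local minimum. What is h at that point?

-5

Critical points: h'(t) = -3t^2 - 10t - 3 vanishes at t = -3, -1/3.
Second-derivative test with h''(t) = -6t - 10: h''(-3) = 8 > 0 ⇒ local minimum; h''(-1/3) = -8 < 0 ⇒ local maximum.
Thus h has its local minimum at t = -3, with value -5.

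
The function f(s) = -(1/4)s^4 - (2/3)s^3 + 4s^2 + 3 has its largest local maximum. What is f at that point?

137/3

f'(s) = -s^3 - 2s^2 + 8s = 0 at s = -4, 0, 2.
Second-derivative test with f''(s) = -3s^2 - 4s + 8: f''(-4) = -24 < 0 ⇒ local maximum; f''(0) = 8 > 0 ⇒ local minimum; f''(2) = -12 < 0 ⇒ local maximum.
Thus f has its largest local maximum at s = -4, with value 137/3.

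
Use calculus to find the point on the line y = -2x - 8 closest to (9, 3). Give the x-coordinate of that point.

-13/5

Minimize D(x)^2 = (x - 9)^2 + (-2x - 11)^2.
d/dx[D^2] = 2(x - 9) + 2·(-2)·(-2x - 11) = 0 ⇒ x = -13/5.
Then y = -14/5 and the distance is √(841/5) ≈ 12.9692.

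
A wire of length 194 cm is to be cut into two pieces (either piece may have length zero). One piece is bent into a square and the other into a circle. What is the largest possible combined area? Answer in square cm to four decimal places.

Let x be the length used for the square. Square side x/4; circle radius (194−x)/(2π).
A(x) = (x/4)² + π·((194−x)/(2π))² = x²/16 + (194−x)²/(4π) for 0 ≤ x ≤ 194. A'(x) = x/8 − (194−x)/(2π) = 0 gives x = 4·194/(π+4) ≈ 108.6592.
A'' > 0, so the interior critical point is a minimum; the maximum is at an endpoint. A(0) = 2994.9777 and A(194) = 2352.2500, so the largest area is 2994.9777.

2994.9777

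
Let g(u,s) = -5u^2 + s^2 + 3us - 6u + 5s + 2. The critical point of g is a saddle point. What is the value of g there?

59/29

∂g/∂u = -10u + 3s - 6 = 0 and ∂g/∂s = 3u + 2s + 5 = 0, so (u, s) = (-27/29, -32/29).
The Hessian has g_{uu} = -10, g_{ss} = 2, g_{us} = 3, giving D = -29 < 0, so the point is a saddle point.
g(-27/29, -32/29) = 59/29.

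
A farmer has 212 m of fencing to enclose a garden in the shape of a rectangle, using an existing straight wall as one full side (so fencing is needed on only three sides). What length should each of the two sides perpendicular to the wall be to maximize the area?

53

Let the sides perpendicular to the wall have length x and the parallel side y, so 2x + y = 212 and the area is A = xy = x(212 − 2x).
A'(x) = 212 − 4x = 0 gives x = 53, and A''(x) = −4 < 0 confirms a maximum.
Then y = 212 − 2·53 = 106 and A = 5618.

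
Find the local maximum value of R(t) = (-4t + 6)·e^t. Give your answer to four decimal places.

6.5949

Differentiating with the product rule gives R'(t) = (-4t + 2)·e^t. Since e^t > 0, the only critical point is t = 1/2.
R''(1/2) has the same sign as -4 < 0, so this is a local maximum.
R(1/2) = (4)·e^(1/2) ≈ 6.5949.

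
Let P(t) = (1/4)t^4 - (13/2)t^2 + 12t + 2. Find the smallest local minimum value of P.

P'(t) = t^3 - 13t + 12 = 0 at t = -4, 1, 3.
Since P''(t) = 3t^2 - 13, we get P''(-4) = 35 > 0 ⇒ local minimum; P''(1) = -10 < 0 ⇒ local maximum; P''(3) = 14 > 0 ⇒ local minimum.
Thus P has its smallest local minimum at t = -4, with value -86.

-86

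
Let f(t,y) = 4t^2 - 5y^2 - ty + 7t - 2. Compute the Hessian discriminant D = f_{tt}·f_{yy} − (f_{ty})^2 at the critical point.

∂f/∂t = 8t - y + 7 = 0 and ∂f/∂y = -t - 10y = 0, so (t, y) = (-70/81, 7/81).
The Hessian has f_{tt} = 8, f_{yy} = -10, f_{ty} = -1, giving D = -81 < 0, so the point is a saddle point.
D = (8)·(-10) − (-1)^2 = -81.

-81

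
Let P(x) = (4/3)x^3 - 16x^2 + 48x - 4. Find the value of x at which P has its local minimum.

Critical points: P'(x) = 4x^2 - 32x + 48 vanishes at x = 2, 6.
Second-derivative test with P''(x) = 8x - 32: P''(2) = -16 < 0 ⇒ local maximum; P''(6) = 16 > 0 ⇒ local minimum.
So the local minimum value is P(6) = -4.

6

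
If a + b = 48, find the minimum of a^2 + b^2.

1152

With a + b = 48, a^2 + b^2 = a^2 + (48 − a)^2.
The derivative 2a − 2(48 − a) = 4a − 96 vanishes at a = 24; second derivative 4 > 0, a minimum.
The minimum is 2·(24)^2 = 1152.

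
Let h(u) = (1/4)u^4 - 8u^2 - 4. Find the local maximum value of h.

h'(u) = u^3 - 16u. Setting h'(u) = 0 gives u ∈ {-4, 0, 4}.
Since h''(u) = 3u^2 - 16, we get h''(-4) = 32 > 0 ⇒ local minimum; h''(0) = -16 < 0 ⇒ local maximum; h''(4) = 32 > 0 ⇒ local minimum.
So the local maximum value is h(0) = -4.

-4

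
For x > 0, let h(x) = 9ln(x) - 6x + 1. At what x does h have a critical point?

3/2

h'(x) = 9/x − 6 = 0 gives x = 3/2.
h''(x) = -9/x², which is negative for x > 0, so this is a local maximum.
h(3/2) = 9·ln(3/2) - 9 + 1 ≈ -4.3508.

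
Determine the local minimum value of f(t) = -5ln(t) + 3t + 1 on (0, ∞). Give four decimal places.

f'(t) = -5/t + 3 = 0 gives t = 5/3.
f''(t) = 5/t², which is positive for t > 0, so this is a local minimum.
f(5/3) = -5·ln(5/3) + 5 + 1 ≈ 3.4459.

3.4459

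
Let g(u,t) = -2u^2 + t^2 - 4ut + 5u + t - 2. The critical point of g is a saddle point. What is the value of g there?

∂g/∂u = -4u - 4t + 5 = 0 and ∂g/∂t = -4u + 2t + 1 = 0, so (u, t) = (7/12, 2/3).
The Hessian has g_{uu} = -4, g_{tt} = 2, g_{ut} = -4, giving D = -24 < 0, so the point is a saddle point.
g(7/12, 2/3) = -5/24.

-5/24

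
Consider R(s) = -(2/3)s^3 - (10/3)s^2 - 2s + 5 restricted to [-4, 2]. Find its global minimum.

The derivative is -2s^2 - (20/3)s - 2, which vanishes at s = -3 and s = -1/3.
Compare values at every candidate in [-4, 2]: R(-4) = 7/3, R(-3) = -1, R(-1/3) = 431/81, R(2) = -53/3.
The minimum over the interval is -53/3, attained at s = 2.

-53/3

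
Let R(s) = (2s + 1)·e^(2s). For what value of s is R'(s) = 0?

By the product rule, R'(s) = (4s + 4)·e^(2s). Since e^(2s) > 0, the only critical point is s = -1.
R''(-1) has the same sign as 4 > 0, so this is a local minimum.
R(-1) = (-1)·e^(-2) ≈ -0.1353.

-1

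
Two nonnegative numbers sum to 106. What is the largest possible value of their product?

With x + y = 106, the product is P(x) = x(106 − x).
P'(x) = 106 − 2x = 0 gives x = 53; P'' = −2 < 0, so this is the maximum.
P = 53·53 = 2809.

2809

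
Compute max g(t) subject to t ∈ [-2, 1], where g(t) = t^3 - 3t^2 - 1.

Differentiating, g'(t) = 3t^2 - 6t; whose only zero in [-2, 1] is t = 0.
Evaluating at the critical points and endpoints: g(-2) = -21; g(0) = -1; g(1) = -3.
Hence the absolute maximum is -1 at t = 0.

-1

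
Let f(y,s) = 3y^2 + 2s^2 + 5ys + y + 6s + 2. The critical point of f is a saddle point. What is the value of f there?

∂f/∂y = 6y + 5s + 1 = 0 and ∂f/∂s = 5y + 4s + 6 = 0, so (y, s) = (-26, 31).
The Hessian has f_{yy} = 6, f_{ss} = 4, f_{ys} = 5, giving D = -1 < 0, so the point is a saddle point.
f(-26, 31) = 82.

82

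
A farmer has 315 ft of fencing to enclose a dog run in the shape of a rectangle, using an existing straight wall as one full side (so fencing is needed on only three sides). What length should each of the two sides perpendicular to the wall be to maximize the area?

Let the sides perpendicular to the wall have length x and the parallel side y, so 2x + y = 315 and the area is A = xy = x(315 − 2x).
A'(x) = 315 − 4x = 0 gives x = 315/4, and A''(x) = −4 < 0 confirms a maximum.
Then y = 315 − 2·315/4 = 315/2 and A = 99225/8.

315/4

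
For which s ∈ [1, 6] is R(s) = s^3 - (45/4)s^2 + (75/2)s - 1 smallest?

1

The derivative is 3s^2 - (45/2)s + 75/2, which vanishes at s = 5/2 and s = 5.
Candidates: R(1) = 105/4; R(5/2) = 609/16; R(5) = 121/4; R(6) = 35.
So the minimum is R(1) = 105/4.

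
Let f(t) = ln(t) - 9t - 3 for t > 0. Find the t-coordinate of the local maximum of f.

f'(t) = 1/t − 9 = 0 gives t = 1/9.
f''(t) = -1/t², which is negative for t > 0, so this is a local maximum.
f(1/9) = 1·ln(1/9) - 1 - 3 ≈ -6.1972.

1/9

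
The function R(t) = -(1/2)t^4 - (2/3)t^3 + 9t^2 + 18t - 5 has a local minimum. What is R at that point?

-83/6

R'(t) = -2t^3 - 2t^2 + 18t + 18. Setting R'(t) = 0 gives t ∈ {-3, -1, 3}.
Second-derivative test with R''(t) = -6t^2 - 4t + 18: R''(-3) = -24 < 0 ⇒ local maximum; R''(-1) = 16 > 0 ⇒ local minimum; R''(3) = -48 < 0 ⇒ local maximum.
Thus R has its local minimum at t = -1, with value -83/6.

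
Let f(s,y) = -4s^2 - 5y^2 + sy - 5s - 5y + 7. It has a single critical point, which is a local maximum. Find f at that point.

∂f/∂s = -8s + y - 5 = 0 and ∂f/∂y = s - 10y - 5 = 0, so (s, y) = (-55/79, -45/79).
The Hessian has f_{ss} = -8, f_{yy} = -10, f_{sy} = 1, giving D = 79 > 0 with f_{ss} < 0, so the point is a local maximum.
f(-55/79, -45/79) = 803/79.

803/79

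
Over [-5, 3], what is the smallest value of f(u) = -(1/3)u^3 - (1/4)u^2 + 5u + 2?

Differentiating, f'(u) = -u^2 - (1/2)u + 5; which vanishes at u = -5/2 and u = 2.
Candidates: f(-5) = 149/12; f(-5/2) = -329/48; f(2) = 25/3; f(3) = 23/4.
Hence the absolute minimum is -329/48 at u = -5/2.

-329/48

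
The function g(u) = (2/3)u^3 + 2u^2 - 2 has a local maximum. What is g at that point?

Critical points: g'(u) = 2u^2 + 4u vanishes at u = -2, 0.
Since g''(u) = 4u + 4, we get g''(-2) = -4 < 0 ⇒ local maximum; g''(0) = 4 > 0 ⇒ local minimum.
The local maximum is g(-2) = 2/3.

2/3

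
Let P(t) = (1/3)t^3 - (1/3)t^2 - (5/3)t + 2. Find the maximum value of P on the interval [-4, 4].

The derivative is t^2 - (2/3)t - 5/3, which vanishes at t = -1 and t = 5/3.
Compare values at every candidate in [-4, 4]: P(-4) = -18,  P(-1) = 3,  P(5/3) = -13/81,  P(4) = 34/3.
Hence the absolute maximum is 34/3 at t = 4.

34/3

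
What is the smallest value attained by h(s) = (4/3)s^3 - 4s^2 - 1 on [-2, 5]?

-83/3

The derivative is 4s^2 - 8s, which vanishes at s = 0 and s = 2.
Candidates: h(-2) = -83/3, h(0) = -1, h(2) = -19/3, h(5) = 197/3.
Hence the absolute minimum is -83/3 at s = -2.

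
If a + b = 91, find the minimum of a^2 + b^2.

With a + b = 91, a^2 + b^2 = a^2 + (91 − a)^2.
The derivative 2a − 2(91 − a) = 4a − 182 vanishes at a = 91/2; second derivative 4 > 0, a minimum.
The minimum is 2·(91/2)^2 = 8281/2.

8281/2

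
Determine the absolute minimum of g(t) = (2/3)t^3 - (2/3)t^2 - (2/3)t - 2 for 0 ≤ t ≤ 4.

The derivative is 2t^2 - (4/3)t - 2/3, whose only zero in [0, 4] is t = 1.
Compare values at every candidate in [0, 4]: g(0) = -2; g(1) = -8/3; g(4) = 82/3.
Hence the absolute minimum is -8/3 at t = 1.

-8/3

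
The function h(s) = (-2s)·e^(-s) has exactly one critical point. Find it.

1

Differentiating with the product rule gives h'(s) = (2s - 2)·e^(-s). Since e^(-s) > 0, the only critical point is s = 1.
h''(1) has the same sign as 2 > 0, so this is a local minimum.
h(1) = (-2)·e^(-1) ≈ -0.7358.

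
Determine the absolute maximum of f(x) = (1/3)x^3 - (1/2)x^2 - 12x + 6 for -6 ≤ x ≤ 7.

57/2

Differentiating, f'(x) = x^2 - x - 12; which vanishes at x = -3 and x = 4.
Compare values at every candidate in [-6, 7]: f(-6) = -12,  f(-3) = 57/2,  f(4) = -86/3,  f(7) = 71/6.
So the maximum is f(-3) = 57/2.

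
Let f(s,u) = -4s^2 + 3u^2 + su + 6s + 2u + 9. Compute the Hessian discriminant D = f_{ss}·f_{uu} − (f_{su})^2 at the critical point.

-49

∂f/∂s = -8s + u + 6 = 0 and ∂f/∂u = s + 6u + 2 = 0, so (s, u) = (34/49, -22/49).
The Hessian has f_{ss} = -8, f_{uu} = 6, f_{su} = 1, giving D = -49 < 0, so the point is a saddle point.
D = (-8)·(6) − (1)^2 = -49.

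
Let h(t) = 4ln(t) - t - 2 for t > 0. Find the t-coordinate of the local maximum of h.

h'(t) = 4/t − 1 = 0 gives t = 4.
h''(t) = -4/t², which is negative for t > 0, so this is a local maximum.
h(4) = 4·ln(4) - 4 - 2 ≈ -0.4548.

4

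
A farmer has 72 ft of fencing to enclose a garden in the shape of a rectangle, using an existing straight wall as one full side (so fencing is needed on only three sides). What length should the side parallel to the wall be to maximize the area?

Let the sides perpendicular to the wall have length x and the parallel side y, so 2x + y = 72 and the area is A = xy = x(72 − 2x).
A'(x) = 72 − 4x = 0 gives x = 18, and A''(x) = −4 < 0 confirms a maximum.
Then y = 72 − 2·18 = 36 and A = 648.

36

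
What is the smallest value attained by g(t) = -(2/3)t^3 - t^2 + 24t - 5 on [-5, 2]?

-223/3

g'(t) = -2t^2 - 2t + 24, whose only zero in [-5, 2] is t = -4.
Candidates: g(-5) = -200/3, g(-4) = -223/3, g(2) = 101/3.
So the minimum is g(-4) = -223/3.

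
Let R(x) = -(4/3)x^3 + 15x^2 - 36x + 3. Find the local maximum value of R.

39

R'(x) = -4x^2 + 30x - 36. Setting R'(x) = 0 gives x ∈ {3/2, 6}.
R''(x) = -8x + 30. R''(3/2) = 18 > 0 ⇒ local minimum; R''(6) = -18 < 0 ⇒ local maximum.
So the local maximum value is R(6) = 39.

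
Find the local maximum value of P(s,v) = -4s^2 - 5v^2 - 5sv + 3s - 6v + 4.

499/55

∂P/∂s = -8s - 5v + 3 = 0 and ∂P/∂v = -5s - 10v - 6 = 0, so (s, v) = (12/11, -63/55).
The Hessian has P_{ss} = -8, P_{vv} = -10, P_{sv} = -5, giving D = 55 > 0 with P_{ss} < 0, so the point is a local maximum.
P(12/11, -63/55) = 499/55.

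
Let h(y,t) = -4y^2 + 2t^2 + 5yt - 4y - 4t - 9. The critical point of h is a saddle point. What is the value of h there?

∂h/∂y = -8y + 5t - 4 = 0 and ∂h/∂t = 5y + 4t - 4 = 0, so (y, t) = (4/57, 52/57).
The Hessian has h_{yy} = -8, h_{tt} = 4, h_{yt} = 5, giving D = -57 < 0, so the point is a saddle point.
h(4/57, 52/57) = -625/57.

-625/57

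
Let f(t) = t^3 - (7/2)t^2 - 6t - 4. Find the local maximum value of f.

-50/27

f'(t) = 3t^2 - 7t - 6 = 0 at t = -2/3, 3.
Since f''(t) = 6t - 7, we get f''(-2/3) = -11 < 0 ⇒ local maximum; f''(3) = 11 > 0 ⇒ local minimum.
Thus f has its local maximum at t = -2/3, with value -50/27.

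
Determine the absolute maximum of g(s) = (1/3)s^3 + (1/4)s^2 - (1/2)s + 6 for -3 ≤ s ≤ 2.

26/3

The derivative is s^2 + (1/2)s - 1/2, which vanishes at s = -1 and s = 1/2.
Evaluating at the critical points and endpoints: g(-3) = 3/4, g(-1) = 77/12, g(1/2) = 281/48, g(2) = 26/3.
So the maximum is g(2) = 26/3.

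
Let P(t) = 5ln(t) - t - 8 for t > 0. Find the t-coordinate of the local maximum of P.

5

P'(t) = 5/t − 1 = 0 gives t = 5.
P''(t) = -5/t², which is negative for t > 0, so this is a local maximum.
P(5) = 5·ln(5) - 5 - 8 ≈ -4.9528.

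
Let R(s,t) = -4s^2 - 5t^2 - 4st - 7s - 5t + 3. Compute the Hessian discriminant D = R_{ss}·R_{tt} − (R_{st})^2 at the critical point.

64

∂R/∂s = -8s - 4t - 7 = 0 and ∂R/∂t = -4s - 10t - 5 = 0, so (s, t) = (-25/32, -3/16).
The Hessian has R_{ss} = -8, R_{tt} = -10, R_{st} = -4, giving D = 64 > 0 with R_{ss} < 0, so the point is a local maximum.
D = (-8)·(-10) − (-4)^2 = 64.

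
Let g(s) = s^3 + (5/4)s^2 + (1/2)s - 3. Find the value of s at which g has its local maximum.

g'(s) = 3s^2 + (5/2)s + 1/2. Setting g'(s) = 0 gives s ∈ {-1/2, -1/3}.
Since g''(s) = 6s + 5/2, we get g''(-1/2) = -1/2 < 0 ⇒ local maximum; g''(-1/3) = 1/2 > 0 ⇒ local minimum.
The local maximum is g(-1/2) = -49/16.

-1/2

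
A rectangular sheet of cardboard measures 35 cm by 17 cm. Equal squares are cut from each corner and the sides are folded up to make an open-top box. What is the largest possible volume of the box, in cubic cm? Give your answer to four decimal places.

With cut size x, the volume is V(x) = x(35 − 2x)(17 − 2x) for 0 < x < 8.5.
V'(x) = 12x^2 − 208x + 595. Setting V'(x) = 0 gives x ≈ 3.6142 (the root in (0, 8.5)).
V''(x) = 24x − 208 is negative there, so this is the maximum; V ≈ 980.7962.

980.7962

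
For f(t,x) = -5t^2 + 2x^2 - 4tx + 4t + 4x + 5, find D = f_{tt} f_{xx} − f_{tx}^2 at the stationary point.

∂f/∂t = -10t - 4x + 4 = 0 and ∂f/∂x = -4t + 4x + 4 = 0, so (t, x) = (4/7, -3/7).
The Hessian has f_{tt} = -10, f_{xx} = 4, f_{tx} = -4, giving D = -56 < 0, so the point is a saddle point.
D = (-10)·(4) − (-4)^2 = -56.

-56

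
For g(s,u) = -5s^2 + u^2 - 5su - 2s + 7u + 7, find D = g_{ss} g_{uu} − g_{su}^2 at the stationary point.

-45

∂g/∂s = -10s - 5u - 2 = 0 and ∂g/∂u = -5s + 2u + 7 = 0, so (s, u) = (31/45, -16/9).
The Hessian has g_{ss} = -10, g_{uu} = 2, g_{su} = -5, giving D = -45 < 0, so the point is a saddle point.
D = (-10)·(2) − (-5)^2 = -45.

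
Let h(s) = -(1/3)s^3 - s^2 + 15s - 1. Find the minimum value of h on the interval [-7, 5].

-178/3

h'(s) = -s^2 - 2s + 15, which vanishes at s = -5 and s = 3.
Evaluating at the critical points and endpoints: h(-7) = -122/3, h(-5) = -178/3, h(3) = 26, h(5) = 22/3.
The minimum over the interval is -178/3, attained at s = -5.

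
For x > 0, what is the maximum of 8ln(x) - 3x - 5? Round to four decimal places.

f'(x) = 8/x − 3 = 0 gives x = 8/3.
f''(x) = -8/x², which is negative for x > 0, so this is a local maximum.
f(8/3) = 8·ln(8/3) - 8 - 5 ≈ -5.1534.

-5.1534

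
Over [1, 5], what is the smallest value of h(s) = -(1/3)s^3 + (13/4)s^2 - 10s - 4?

-173/12

h'(s) = -s^2 + (13/2)s - 10, which vanishes at s = 5/2 and s = 4.
Candidates: h(1) = -133/12, h(5/2) = -667/48, h(4) = -40/3, h(5) = -173/12.
The minimum over the interval is -173/12, attained at s = 5.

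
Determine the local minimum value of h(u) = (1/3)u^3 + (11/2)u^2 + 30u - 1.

Critical points: h'(u) = u^2 + 11u + 30 vanishes at u = -6, -5.
h''(u) = 2u + 11. h''(-6) = -1 < 0 ⇒ local maximum; h''(-5) = 1 > 0 ⇒ local minimum.
The local minimum is h(-5) = -331/6.

-331/6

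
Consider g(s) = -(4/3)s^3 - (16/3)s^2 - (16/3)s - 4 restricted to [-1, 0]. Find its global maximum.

Differentiating, g'(s) = -4s^2 - (32/3)s - 16/3; whose only zero in [-1, 0] is s = -2/3.
Compare values at every candidate in [-1, 0]: g(-1) = -8/3,  g(-2/3) = -196/81,  g(0) = -4.
So the maximum is g(-2/3) = -196/81.

-196/81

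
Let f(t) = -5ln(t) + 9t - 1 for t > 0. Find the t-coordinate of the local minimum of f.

f'(t) = -5/t + 9 = 0 gives t = 5/9.
f''(t) = 5/t², which is positive for t > 0, so this is a local minimum.
f(5/9) = -5·ln(5/9) + 5 - 1 ≈ 6.9389.

5/9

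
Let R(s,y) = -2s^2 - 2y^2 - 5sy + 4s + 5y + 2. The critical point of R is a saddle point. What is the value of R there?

∂R/∂s = -4s - 5y + 4 = 0 and ∂R/∂y = -5s - 4y + 5 = 0, so (s, y) = (1, 0).
The Hessian has R_{ss} = -4, R_{yy} = -4, R_{sy} = -5, giving D = -9 < 0, so the point is a saddle point.
R(1, 0) = 4.

4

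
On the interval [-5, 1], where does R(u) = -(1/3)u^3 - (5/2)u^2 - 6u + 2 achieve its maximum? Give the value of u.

R'(u) = -u^2 - 5u - 6, which vanishes at u = -3 and u = -2.
Candidates: R(-5) = 67/6, R(-3) = 13/2, R(-2) = 20/3, R(1) = -41/6.
Hence the absolute maximum is 67/6 at u = -5.

-5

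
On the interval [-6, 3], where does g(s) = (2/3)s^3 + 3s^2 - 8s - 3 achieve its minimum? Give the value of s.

1

g'(s) = 2s^2 + 6s - 8, which vanishes at s = -4 and s = 1.
Compare values at every candidate in [-6, 3]: g(-6) = 9,  g(-4) = 103/3,  g(1) = -22/3,  g(3) = 18.
Hence the absolute minimum is -22/3 at s = 1.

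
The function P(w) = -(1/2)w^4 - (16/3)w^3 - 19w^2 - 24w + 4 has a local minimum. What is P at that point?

P'(w) = -2w^3 - 16w^2 - 38w - 24. Setting P'(w) = 0 gives w ∈ {-4, -3, -1}.
Second-derivative test with P''(w) = -6w^2 - 32w - 38: P''(-4) = -6 < 0 ⇒ local maximum; P''(-3) = 4 > 0 ⇒ local minimum; P''(-1) = -12 < 0 ⇒ local maximum.
The local minimum is P(-3) = 17/2.

17/2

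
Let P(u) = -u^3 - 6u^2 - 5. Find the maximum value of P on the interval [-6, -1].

-5

The derivative is -3u^2 - 12u, whose only zero in [-6, -1] is u = -4.
Candidates: P(-6) = -5, P(-4) = -37, P(-1) = -10.
So the maximum is P(-6) = -5.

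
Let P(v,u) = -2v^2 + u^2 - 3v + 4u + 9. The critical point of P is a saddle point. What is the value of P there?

49/8

∂P/∂v = -4v - 3 = 0 and ∂P/∂u = 2u + 4 = 0, so (v, u) = (-3/4, -2).
The Hessian has P_{vv} = -4, P_{uu} = 2, P_{vu} = 0, giving D = -8 < 0, so the point is a saddle point.
P(-3/4, -2) = 49/8.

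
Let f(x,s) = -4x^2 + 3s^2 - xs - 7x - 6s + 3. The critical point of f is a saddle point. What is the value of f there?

192/49

∂f/∂x = -8x - s - 7 = 0 and ∂f/∂s = -x + 6s - 6 = 0, so (x, s) = (-48/49, 41/49).
The Hessian has f_{xx} = -8, f_{ss} = 6, f_{xs} = -1, giving D = -49 < 0, so the point is a saddle point.
f(-48/49, 41/49) = 192/49.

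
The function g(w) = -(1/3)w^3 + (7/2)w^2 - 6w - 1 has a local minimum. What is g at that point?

-23/6

g'(w) = -w^2 + 7w - 6. Setting g'(w) = 0 gives w ∈ {1, 6}.
Second-derivative test with g''(w) = -2w + 7: g''(1) = 5 > 0 ⇒ local minimum; g''(6) = -5 < 0 ⇒ local maximum.
Thus g has its local minimum at w = 1, with value -23/6.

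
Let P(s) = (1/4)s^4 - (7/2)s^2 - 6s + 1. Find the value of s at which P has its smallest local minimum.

P'(s) = s^3 - 7s - 6 = 0 at s = -2, -1, 3.
Second-derivative test with P''(s) = 3s^2 - 7: P''(-2) = 5 > 0 ⇒ local minimum; P''(-1) = -4 < 0 ⇒ local maximum; P''(3) = 20 > 0 ⇒ local minimum.
The smallest local minimum is P(3) = -113/4.

3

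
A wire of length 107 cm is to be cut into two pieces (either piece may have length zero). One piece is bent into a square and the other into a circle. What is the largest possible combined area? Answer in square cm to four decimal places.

911.0825

Let x be the length used for the square. Square side x/4; circle radius (107−x)/(2π).
A(x) = (x/4)² + π·((107−x)/(2π))² = x²/16 + (107−x)²/(4π) for 0 ≤ x ≤ 107. A'(x) = x/8 − (107−x)/(2π) = 0 gives x = 4·107/(π+4) ≈ 59.9306.
A'' > 0, so the interior critical point is a minimum; the maximum is at an endpoint. A(0) = 911.0825 and A(107) = 715.5625, so the largest area is 911.0825.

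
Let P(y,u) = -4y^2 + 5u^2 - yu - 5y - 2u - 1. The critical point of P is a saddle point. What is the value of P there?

∂P/∂y = -8y - u - 5 = 0 and ∂P/∂u = -y + 10u - 2 = 0, so (y, u) = (-52/81, 11/81).
The Hessian has P_{yy} = -8, P_{uu} = 10, P_{yu} = -1, giving D = -81 < 0, so the point is a saddle point.
P(-52/81, 11/81) = 38/81.

38/81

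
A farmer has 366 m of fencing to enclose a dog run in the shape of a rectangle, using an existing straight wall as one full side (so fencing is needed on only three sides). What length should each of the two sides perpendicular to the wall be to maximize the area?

Let the sides perpendicular to the wall have length x and the parallel side y, so 2x + y = 366 and the area is A = xy = x(366 − 2x).
A'(x) = 366 − 4x = 0 gives x = 183/2, and A''(x) = −4 < 0 confirms a maximum.
Then y = 366 − 2·183/2 = 183 and A = 33489/2.

183/2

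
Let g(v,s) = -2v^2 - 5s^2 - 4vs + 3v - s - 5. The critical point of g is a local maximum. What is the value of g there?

∂g/∂v = -4v - 4s + 3 = 0 and ∂g/∂s = -4v - 10s - 1 = 0, so (v, s) = (17/12, -2/3).
The Hessian has g_{vv} = -4, g_{ss} = -10, g_{vs} = -4, giving D = 24 > 0 with g_{vv} < 0, so the point is a local maximum.
g(17/12, -2/3) = -61/24.

-61/24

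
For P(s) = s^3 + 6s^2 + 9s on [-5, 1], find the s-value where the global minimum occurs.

Differentiating, P'(s) = 3s^2 + 12s + 9; which vanishes at s = -3 and s = -1.
Candidates: P(-5) = -20; P(-3) = 0; P(-1) = -4; P(1) = 16.
Hence the absolute minimum is -20 at s = -5.

-5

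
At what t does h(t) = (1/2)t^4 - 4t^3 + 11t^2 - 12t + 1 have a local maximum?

2

h'(t) = 2t^3 - 12t^2 + 22t - 12. Setting h'(t) = 0 gives t ∈ {1, 2, 3}.
Since h''(t) = 6t^2 - 24t + 22, we get h''(1) = 4 > 0 ⇒ local minimum; h''(2) = -2 < 0 ⇒ local maximum; h''(3) = 4 > 0 ⇒ local minimum.
So the local maximum value is h(2) = -3.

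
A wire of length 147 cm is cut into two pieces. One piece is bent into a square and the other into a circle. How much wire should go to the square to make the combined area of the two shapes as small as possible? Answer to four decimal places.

Let x be the length used for the square. Square side x/4; circle radius (147−x)/(2π).
A(x) = (x/4)² + π·((147−x)/(2π))² = x²/16 + (147−x)²/(4π) for 0 ≤ x ≤ 147. A'(x) = x/8 − (147−x)/(2π) = 0 gives x = 4·147/(π+4) ≈ 82.3346.
A'' = 1/8 + 1/(2π) > 0, so this gives the minimum combined area; x ≈ 82.3346 cm to the square.

82.3346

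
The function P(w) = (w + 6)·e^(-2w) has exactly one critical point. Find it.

-11/2

By the product rule, P'(w) = (-2w - 11)·e^(-2w). Since e^(-2w) > 0, the only critical point is w = -11/2.
P''(-11/2) has the same sign as -2 < 0, so this is a local maximum.
P(-11/2) = (1/2)·e^(11) ≈ 29937.0709.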